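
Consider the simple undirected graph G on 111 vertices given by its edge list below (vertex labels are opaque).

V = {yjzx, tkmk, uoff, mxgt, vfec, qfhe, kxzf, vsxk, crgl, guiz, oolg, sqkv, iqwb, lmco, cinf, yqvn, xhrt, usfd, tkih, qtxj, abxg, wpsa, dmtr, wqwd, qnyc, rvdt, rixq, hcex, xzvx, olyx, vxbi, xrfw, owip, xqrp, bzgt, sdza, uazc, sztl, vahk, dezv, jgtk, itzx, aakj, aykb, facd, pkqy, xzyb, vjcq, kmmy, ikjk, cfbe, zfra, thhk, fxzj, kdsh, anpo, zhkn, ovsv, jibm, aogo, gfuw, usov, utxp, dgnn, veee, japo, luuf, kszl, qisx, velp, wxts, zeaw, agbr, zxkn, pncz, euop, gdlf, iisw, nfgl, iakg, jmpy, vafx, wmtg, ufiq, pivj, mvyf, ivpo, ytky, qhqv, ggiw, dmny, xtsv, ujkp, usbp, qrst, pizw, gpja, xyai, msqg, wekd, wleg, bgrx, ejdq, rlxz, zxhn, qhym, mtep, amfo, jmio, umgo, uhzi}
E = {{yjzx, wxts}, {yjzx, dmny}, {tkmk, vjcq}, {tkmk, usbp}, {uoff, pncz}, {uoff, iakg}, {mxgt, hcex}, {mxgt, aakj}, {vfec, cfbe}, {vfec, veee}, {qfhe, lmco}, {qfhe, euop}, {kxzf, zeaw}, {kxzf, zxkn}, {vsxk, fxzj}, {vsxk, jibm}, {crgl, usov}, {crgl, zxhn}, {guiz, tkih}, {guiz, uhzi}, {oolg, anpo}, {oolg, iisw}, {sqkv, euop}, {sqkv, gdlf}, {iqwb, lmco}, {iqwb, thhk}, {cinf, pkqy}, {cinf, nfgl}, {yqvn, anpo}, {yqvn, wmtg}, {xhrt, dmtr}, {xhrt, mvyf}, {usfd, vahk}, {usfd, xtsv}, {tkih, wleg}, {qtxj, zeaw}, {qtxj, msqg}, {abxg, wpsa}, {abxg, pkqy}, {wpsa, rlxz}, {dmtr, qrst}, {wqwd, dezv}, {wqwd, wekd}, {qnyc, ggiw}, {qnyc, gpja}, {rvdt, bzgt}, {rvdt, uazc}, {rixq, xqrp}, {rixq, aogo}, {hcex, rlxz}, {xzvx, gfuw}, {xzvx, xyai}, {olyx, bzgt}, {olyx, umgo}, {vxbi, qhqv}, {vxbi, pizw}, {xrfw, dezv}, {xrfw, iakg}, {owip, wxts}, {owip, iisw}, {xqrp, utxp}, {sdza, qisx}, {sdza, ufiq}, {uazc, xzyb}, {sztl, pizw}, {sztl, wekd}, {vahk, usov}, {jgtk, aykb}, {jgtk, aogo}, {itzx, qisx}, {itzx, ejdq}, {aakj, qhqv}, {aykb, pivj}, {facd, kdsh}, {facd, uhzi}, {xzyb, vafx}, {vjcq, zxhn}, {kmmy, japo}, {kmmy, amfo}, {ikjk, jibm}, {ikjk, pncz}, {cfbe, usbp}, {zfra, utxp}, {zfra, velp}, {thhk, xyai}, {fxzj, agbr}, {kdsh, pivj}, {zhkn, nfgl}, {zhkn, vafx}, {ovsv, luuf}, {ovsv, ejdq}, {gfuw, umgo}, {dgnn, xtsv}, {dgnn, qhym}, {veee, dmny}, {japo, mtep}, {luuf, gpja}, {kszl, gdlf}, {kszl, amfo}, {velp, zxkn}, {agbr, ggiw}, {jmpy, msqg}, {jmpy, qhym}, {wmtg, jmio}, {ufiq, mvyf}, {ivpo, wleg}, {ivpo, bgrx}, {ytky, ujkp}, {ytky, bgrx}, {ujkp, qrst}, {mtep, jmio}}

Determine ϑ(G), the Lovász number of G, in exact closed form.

N(rlxz) = {wpsa, hcex}, |N(rlxz)| = 2.
deg(olyx) = 2; N(olyx) = {bzgt, umgo}.
Vertex owip has 2 neighbors: wxts, iisw.
N(uoff) = {pncz, iakg}, |N(uoff)| = 2.
111-vertex 2-regular graph: connected 2-regular on 111 ⇒ C_{111}.
Distinct eigenvalues (to 4 d.p.): [2.0, 1.9968, 1.9872, 1.9712, 1.949, 1.9204, 1.8858, 1.845, 1.7984, 1.746, 1.688, 1.6247, 1.5561, 1.4825, 1.4042, 1.3213, 1.2343, 1.1433, 1.0486, 0.9506, 0.8495, 0.7457, 0.6395, 0.5313, 0.4214, 0.3101, 0.1978, 0.0849, -0.0283, -0.1414, -0.254, -0.3659, -0.4765, -0.5856, -0.6929, -0.7979, -0.9004, -1.0, -1.0964, -1.1893, -1.2783, -1.3633, -1.4439, -1.5199, -1.591, -1.657, -1.7177, -1.7729, -1.8225, -1.8661, -1.9039, -1.9355, -1.9609, -1.98, -1.9928, -1.9992].
With N=111: ϑ(G) = 111·(-(-1)*2*cos(pi/111))/(2−(-2*cos(pi/111))) = 111*cos(pi/111)/(cos(pi/111) + 1).
ϑ(G) ≈ 55.48888410.
Check 55 ≤ 111*cos(pi/111)/(cos(pi/111) + 1) ≤ 56: both strict.

111*cos(pi/111)/(cos(pi/111) + 1)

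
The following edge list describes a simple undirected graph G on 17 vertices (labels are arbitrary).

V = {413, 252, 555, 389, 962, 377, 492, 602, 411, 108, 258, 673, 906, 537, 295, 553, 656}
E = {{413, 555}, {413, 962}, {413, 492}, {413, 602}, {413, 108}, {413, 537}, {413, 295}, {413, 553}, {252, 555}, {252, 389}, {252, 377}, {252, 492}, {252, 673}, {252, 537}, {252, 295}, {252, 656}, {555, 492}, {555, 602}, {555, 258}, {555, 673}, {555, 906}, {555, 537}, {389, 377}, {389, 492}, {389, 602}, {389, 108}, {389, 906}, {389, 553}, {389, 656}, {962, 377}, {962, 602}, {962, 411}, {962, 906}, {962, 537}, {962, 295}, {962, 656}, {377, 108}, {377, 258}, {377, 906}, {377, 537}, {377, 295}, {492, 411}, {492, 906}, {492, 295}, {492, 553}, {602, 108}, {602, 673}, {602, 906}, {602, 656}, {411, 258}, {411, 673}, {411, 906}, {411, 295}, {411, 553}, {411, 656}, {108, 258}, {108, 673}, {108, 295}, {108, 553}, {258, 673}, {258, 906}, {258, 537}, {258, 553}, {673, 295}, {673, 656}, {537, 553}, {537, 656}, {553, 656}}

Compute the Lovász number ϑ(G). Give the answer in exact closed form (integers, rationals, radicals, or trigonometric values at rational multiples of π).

N(673) = {252, 555, 602, 411, 108, 258, 295, 656}, |N(673)| = 8.
Vertex 553 has 8 neighbors: 413, 389, 492, 411, 108, 258, 537, 656.
deg(537) = 8; N(537) = {413, 252, 555, 962, 377, 258, 553, 656}.
deg(377) = 8; N(377) = {252, 389, 962, 108, 258, 906, 537, 295}.
Regular of degree 8 on 17 vertices: SR(17,8,3,4) — a Paley graph.
A has 3 distinct eigenvalues ≈ [8.0, 1.561553, -2.561553].
λ_max=8, λ_min=-sqrt(17)/2 - 1/2; ϑ = −17·λ_min/(λ_max−λ_min) = sqrt(17).
= 4.12311… (decimal).

sqrt(17)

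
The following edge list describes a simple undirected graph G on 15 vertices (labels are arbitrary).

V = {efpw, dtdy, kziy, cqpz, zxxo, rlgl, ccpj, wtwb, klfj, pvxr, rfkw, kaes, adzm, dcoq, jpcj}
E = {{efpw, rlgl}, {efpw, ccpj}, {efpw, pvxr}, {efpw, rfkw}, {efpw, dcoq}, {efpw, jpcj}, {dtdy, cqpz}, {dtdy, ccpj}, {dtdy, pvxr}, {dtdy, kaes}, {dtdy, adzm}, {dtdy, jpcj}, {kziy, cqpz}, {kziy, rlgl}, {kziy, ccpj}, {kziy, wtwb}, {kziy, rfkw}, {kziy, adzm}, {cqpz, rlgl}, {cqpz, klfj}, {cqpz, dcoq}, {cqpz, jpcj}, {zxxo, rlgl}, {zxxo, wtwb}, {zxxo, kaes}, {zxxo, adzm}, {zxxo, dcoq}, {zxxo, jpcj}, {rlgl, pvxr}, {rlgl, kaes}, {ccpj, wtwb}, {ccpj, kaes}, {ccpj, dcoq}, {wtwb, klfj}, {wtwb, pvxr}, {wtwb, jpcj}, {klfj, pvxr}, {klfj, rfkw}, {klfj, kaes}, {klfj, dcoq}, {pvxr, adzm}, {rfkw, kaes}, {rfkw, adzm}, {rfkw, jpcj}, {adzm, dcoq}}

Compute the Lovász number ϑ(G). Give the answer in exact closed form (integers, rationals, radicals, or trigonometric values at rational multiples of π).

N(efpw) = {rlgl, ccpj, pvxr, rfkw, dcoq, jpcj}, |N(efpw)| = 6.
N(rfkw) = {efpw, kziy, klfj, kaes, adzm, jpcj}, |N(rfkw)| = 6.
Vertex cqpz has 6 neighbors: dtdy, kziy, rlgl, klfj, dcoq, jpcj.
Vertex wtwb has 6 neighbors: kziy, zxxo, ccpj, klfj, pvxr, jpcj.
Every vertex has degree 6 (N=15); Kneser K(6,2) on C(6,2)=15 vertices.
A has 3 distinct eigenvalues ≈ [6.0, 1.0, -3.0].
With N=15: ϑ(G) = 15·(-1*(-3))/(6−(-3)) = 5.
≈ 5.0000 (to 4 d.p.).

5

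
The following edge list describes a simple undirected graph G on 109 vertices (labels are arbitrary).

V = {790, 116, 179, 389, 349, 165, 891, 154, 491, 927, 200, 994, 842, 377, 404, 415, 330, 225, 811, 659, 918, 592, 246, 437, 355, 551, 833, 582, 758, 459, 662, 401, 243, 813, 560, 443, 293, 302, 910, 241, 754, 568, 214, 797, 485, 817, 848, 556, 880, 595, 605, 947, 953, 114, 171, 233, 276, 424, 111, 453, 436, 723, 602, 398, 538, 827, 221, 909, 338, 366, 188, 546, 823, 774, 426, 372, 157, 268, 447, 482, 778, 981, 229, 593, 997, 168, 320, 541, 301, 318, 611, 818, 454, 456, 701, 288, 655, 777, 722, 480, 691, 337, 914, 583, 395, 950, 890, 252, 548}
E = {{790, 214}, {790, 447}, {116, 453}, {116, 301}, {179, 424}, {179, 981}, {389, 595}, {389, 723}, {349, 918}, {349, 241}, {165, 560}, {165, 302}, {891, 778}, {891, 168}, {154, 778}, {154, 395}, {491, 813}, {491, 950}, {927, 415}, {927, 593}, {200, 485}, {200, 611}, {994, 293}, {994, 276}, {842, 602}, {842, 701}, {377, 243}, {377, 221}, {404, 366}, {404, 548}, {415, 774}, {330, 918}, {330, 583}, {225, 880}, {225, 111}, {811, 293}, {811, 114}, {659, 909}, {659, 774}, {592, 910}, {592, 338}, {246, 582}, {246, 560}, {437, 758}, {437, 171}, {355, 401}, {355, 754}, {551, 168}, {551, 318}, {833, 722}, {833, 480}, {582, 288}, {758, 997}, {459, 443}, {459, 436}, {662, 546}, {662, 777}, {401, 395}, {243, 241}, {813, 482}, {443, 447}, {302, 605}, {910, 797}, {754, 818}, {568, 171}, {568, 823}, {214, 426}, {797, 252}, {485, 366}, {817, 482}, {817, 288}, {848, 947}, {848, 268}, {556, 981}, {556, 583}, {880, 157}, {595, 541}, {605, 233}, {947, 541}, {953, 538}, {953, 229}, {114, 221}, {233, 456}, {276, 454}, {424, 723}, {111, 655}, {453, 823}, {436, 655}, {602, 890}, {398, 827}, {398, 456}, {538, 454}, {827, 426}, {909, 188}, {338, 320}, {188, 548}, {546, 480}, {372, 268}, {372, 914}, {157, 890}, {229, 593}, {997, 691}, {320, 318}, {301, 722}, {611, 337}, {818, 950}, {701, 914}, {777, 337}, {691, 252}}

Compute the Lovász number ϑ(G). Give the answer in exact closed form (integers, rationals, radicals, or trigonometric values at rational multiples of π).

Vertex 229 has 2 neighbors: 953, 593.
N(890) = {602, 157}, |N(890)| = 2.
deg(659) = 2; N(659) = {909, 774}.
deg(813) = 2; N(813) = {491, 482}.
109-vertex 2-regular graph: a single 109-cycle (edge-transitive).
A has 55 distinct eigenvalues ≈ [2.0, 1.997, 1.987, 1.97, 1.947, 1.918, 1.882, 1.839, 1.791, 1.737, 1.677, 1.611, 1.54, 1.464, 1.383, 1.298, 1.208, 1.114, 1.017, 0.916, 0.812, 0.705, 0.596, 0.485, 0.372, 0.259, 0.144, 0.029, -0.086, -0.201, -0.316, -0.429, -0.541, -0.651, -0.759, -0.864, -0.967, -1.066, -1.162, -1.253, -1.341, -1.424, -1.503, -1.576, -1.645, -1.708, -1.765, -1.816, -1.861, -1.9, -1.933, -1.959, -1.979, -1.993, -1.999].
λ_max=2, λ_min=-2*cos(pi/109); ϑ = −109·λ_min/(λ_max−λ_min) = 109*cos(pi/109)/(cos(pi/109) + 1).
ϑ(G) ≈ 54.4886801.
Check 54 ≤ 109*cos(pi/109)/(cos(pi/109) + 1) ≤ 55: both strict.

109*cos(pi/109)/(cos(pi/109) + 1)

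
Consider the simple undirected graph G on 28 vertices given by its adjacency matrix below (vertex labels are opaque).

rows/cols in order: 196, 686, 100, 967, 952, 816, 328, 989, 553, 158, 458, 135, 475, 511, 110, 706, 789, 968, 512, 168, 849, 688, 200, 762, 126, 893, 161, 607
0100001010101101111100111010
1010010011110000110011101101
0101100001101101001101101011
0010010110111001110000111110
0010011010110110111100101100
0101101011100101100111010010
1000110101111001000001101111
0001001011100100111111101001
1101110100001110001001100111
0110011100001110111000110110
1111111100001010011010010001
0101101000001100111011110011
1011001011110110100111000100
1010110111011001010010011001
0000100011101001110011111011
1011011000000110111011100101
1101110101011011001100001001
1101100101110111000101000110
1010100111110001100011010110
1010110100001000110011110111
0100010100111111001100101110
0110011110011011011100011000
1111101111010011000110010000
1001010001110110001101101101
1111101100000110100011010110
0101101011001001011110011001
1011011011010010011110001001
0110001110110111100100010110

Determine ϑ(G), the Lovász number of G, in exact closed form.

7

Vertex 686 has 15 neighbors: 196, 100, 816, 553, 158, 458, 135, 789, 968, 849, 688, 200, 126, 893, 607.
N(607) = {686, 100, 328, 989, 553, 458, 135, 511, 110, 706, 789, 168, 762, 893, 161}, |N(607)| = 15.
N(968) = {196, 686, 967, 952, 989, 158, 458, 135, 511, 110, 706, 168, 688, 893, 161}, |N(968)| = 15.
N(893) = {686, 967, 952, 328, 553, 158, 475, 706, 968, 512, 168, 849, 762, 126, 607}, |N(893)| = 15.
Every vertex has degree 15 (N=28); this is K(8,2), the Kneser graph.
The 3 distinct eigenvalues: [15.0, 1.0, -5.0].
−28·(-5) / ((15)−(-5)) = 7 = ϑ(G).
= 7.000000000… (decimal).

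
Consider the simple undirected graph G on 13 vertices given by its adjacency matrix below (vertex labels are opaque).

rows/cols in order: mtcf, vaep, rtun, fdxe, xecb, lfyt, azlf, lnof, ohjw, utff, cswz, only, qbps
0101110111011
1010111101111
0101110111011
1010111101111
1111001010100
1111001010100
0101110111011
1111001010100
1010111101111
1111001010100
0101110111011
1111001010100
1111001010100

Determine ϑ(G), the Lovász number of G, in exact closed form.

deg(qbps) = 7; N(qbps) = {mtcf, vaep, rtun, fdxe, azlf, ohjw, cswz}.
N(azlf) = {vaep, fdxe, xecb, lfyt, lnof, ohjw, utff, only, qbps}, |N(azlf)| = 9.
N(mtcf) = {vaep, fdxe, xecb, lfyt, lnof, ohjw, utff, only, qbps}, |N(mtcf)| = 9.
N(lnof) = {mtcf, vaep, rtun, fdxe, azlf, ohjw, cswz}, |N(lnof)| = 7.
Complete 3-partite, parts [6, 4, 3]: perfect, ϑ = α = 6.
ϑ(G) ≈ 6.000000000.
Lovász sandwich 6 ≤ 6 ≤ 6: collapsed.

6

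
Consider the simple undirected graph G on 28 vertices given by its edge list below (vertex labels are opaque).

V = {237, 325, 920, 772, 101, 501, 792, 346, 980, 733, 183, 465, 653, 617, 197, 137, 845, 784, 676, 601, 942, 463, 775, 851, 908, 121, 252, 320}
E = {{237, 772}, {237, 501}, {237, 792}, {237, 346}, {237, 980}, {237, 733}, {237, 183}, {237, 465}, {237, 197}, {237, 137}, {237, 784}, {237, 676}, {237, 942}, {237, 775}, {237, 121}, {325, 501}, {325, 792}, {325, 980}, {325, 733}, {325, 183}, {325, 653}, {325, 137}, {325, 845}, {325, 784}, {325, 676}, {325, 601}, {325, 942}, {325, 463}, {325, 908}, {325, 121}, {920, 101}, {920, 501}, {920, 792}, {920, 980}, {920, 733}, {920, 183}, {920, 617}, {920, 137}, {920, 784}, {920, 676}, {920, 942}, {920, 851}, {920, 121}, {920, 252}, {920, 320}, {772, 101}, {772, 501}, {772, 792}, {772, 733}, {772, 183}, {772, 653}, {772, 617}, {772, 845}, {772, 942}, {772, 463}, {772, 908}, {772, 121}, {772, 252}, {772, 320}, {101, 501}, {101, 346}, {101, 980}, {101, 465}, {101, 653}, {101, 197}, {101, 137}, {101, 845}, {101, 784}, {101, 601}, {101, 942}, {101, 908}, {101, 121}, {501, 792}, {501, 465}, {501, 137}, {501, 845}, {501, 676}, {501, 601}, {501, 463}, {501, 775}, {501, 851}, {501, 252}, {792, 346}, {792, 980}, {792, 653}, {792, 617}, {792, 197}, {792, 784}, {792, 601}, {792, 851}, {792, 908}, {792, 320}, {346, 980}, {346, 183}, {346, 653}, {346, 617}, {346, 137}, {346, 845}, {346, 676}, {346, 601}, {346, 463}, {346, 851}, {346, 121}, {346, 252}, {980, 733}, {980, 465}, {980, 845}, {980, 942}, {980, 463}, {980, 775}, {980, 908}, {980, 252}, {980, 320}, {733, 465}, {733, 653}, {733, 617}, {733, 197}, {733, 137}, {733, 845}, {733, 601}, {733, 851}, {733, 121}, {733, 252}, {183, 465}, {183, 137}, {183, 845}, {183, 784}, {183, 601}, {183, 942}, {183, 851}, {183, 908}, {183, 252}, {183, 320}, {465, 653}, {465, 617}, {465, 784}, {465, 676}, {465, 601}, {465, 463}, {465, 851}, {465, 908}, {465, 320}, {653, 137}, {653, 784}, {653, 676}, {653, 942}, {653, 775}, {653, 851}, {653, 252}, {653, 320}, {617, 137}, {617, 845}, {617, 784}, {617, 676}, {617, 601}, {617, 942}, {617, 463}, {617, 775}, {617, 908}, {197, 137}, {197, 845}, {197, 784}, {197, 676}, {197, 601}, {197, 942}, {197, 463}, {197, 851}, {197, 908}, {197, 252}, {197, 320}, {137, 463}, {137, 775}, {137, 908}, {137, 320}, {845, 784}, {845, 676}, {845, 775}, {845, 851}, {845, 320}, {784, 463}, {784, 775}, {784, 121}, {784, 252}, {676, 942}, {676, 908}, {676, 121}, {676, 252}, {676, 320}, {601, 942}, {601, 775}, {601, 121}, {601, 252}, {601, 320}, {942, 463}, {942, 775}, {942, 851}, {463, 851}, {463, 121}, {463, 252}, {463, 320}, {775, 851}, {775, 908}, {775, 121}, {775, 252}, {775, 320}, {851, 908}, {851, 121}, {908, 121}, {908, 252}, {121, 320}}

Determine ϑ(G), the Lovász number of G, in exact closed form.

N(237) = {772, 501, 792, 346, 980, 733, 183, 465, 197, 137, 784, 676, 942, 775, 121}, |N(237)| = 15.
deg(463) = 15; N(463) = {325, 772, 501, 346, 980, 465, 617, 197, 137, 784, 942, 851, 121, 252, 320}.
N(942) = {237, 325, 920, 772, 101, 980, 183, 653, 617, 197, 676, 601, 463, 775, 851}, |N(942)| = 15.
N(501) = {237, 325, 920, 772, 101, 792, 465, 137, 845, 676, 601, 463, 775, 851, 252}, |N(501)| = 15.
Every vertex has degree 15 (N=28); Kneser K(8,2) on C(8,2)=28 vertices.
The 3 distinct eigenvalues: [15.0, 1.0, -5.0].
With N=28: ϑ(G) = 28·(-1*(-5))/(15−(-5)) = 7.
Numerically 7.00000000.

7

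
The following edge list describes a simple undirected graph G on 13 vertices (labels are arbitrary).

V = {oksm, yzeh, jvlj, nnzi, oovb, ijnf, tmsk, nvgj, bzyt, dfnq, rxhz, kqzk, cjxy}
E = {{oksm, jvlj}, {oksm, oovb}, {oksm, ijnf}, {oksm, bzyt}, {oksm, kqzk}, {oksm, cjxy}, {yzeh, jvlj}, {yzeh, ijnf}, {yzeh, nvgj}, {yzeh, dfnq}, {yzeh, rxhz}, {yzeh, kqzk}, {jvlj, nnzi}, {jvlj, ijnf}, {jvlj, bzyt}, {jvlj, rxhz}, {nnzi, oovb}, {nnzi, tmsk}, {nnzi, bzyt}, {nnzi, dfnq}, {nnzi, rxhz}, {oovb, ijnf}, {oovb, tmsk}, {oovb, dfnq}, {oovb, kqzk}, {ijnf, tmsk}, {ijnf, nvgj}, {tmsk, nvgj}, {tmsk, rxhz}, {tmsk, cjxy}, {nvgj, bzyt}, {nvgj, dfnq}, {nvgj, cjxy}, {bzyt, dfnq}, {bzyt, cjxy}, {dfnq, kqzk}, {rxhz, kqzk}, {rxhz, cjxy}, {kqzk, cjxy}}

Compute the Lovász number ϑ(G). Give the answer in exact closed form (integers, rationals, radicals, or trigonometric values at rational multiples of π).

N(nvgj) = {yzeh, ijnf, tmsk, bzyt, dfnq, cjxy}, |N(nvgj)| = 6.
N(ijnf) = {oksm, yzeh, jvlj, oovb, tmsk, nvgj}, |N(ijnf)| = 6.
deg(tmsk) = 6; N(tmsk) = {nnzi, oovb, ijnf, nvgj, rxhz, cjxy}.
deg(bzyt) = 6; N(bzyt) = {oksm, jvlj, nnzi, nvgj, dfnq, cjxy}.
G on 13 vertices is 6-regular; strongly regular (13,6,2,3).
A has 3 distinct eigenvalues ≈ [6.0, 1.303, -2.303].
Lovász: ϑ = −13(-sqrt(13)/2 - 1/2)/(6+-(-sqrt(13)/2 - 1/2)) = sqrt(13).
Numerically 3.605551.

sqrt(13)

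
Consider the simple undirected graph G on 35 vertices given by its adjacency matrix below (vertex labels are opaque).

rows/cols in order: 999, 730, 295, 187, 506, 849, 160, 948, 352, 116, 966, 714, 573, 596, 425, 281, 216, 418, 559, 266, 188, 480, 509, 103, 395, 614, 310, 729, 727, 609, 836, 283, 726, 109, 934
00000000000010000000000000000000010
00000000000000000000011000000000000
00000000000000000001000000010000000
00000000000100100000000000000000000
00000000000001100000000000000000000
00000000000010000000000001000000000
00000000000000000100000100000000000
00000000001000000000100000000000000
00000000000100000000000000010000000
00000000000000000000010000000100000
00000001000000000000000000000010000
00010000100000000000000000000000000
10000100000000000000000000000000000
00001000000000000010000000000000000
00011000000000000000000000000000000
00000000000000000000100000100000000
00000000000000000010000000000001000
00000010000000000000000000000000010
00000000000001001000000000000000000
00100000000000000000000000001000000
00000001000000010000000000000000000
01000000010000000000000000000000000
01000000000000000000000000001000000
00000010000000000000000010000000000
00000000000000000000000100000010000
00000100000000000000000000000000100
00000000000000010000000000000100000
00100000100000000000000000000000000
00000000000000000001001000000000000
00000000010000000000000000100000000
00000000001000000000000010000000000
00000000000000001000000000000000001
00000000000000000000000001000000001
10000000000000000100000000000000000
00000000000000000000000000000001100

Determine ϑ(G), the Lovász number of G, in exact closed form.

35*cos(pi/35)/(cos(pi/35) + 1)

N(573) = {999, 849}, |N(573)| = 2.
N(730) = {480, 509}, |N(730)| = 2.
deg(352) = 2; N(352) = {714, 729}.
Vertex 509 has 2 neighbors: 730, 727.
35-vertex 2-regular graph: a single 35-cycle (edge-transitive).
A has 18 distinct eigenvalues ≈ [2.0, 1.9679, 1.8725, 1.7169, 1.5061, 1.247, 0.9477, 0.618, 0.2685, -0.0897, -0.445, -0.7861, -1.1018, -1.3821, -1.618, -1.8019, -1.9279, -1.9919].
Lovász: ϑ = −35(-2*cos(pi/35))/(2+-(-1)*2*cos(pi/35)) = 35*cos(pi/35)/(cos(pi/35) + 1).
Numerically 17.464704027.
Check 17 ≤ 35*cos(pi/35)/(cos(pi/35) + 1) ≤ 18: both strict.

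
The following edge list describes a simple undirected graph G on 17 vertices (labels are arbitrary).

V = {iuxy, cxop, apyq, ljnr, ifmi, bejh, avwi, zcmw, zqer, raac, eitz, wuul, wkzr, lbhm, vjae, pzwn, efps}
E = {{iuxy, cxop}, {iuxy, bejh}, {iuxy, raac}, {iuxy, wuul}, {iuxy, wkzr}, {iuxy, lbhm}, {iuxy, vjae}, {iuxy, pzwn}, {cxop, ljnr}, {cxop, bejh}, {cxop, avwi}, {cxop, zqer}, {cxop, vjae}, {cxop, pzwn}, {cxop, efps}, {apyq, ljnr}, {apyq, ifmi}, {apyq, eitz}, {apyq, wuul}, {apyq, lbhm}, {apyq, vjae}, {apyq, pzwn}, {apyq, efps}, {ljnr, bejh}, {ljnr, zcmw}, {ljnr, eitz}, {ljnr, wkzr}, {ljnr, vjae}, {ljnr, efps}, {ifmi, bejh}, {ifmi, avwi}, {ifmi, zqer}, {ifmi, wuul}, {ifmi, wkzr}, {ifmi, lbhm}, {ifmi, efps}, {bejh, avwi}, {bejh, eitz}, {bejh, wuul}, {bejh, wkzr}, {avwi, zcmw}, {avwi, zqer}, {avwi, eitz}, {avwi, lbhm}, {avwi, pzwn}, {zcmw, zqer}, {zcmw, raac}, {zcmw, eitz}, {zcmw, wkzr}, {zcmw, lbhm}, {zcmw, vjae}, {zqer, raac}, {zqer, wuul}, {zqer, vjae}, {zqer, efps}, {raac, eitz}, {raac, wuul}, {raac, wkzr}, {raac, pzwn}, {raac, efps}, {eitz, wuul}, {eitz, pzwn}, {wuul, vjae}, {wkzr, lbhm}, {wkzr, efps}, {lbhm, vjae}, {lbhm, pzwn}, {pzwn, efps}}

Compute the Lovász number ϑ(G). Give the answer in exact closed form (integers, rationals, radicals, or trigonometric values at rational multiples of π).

Vertex raac has 8 neighbors: iuxy, zcmw, zqer, eitz, wuul, wkzr, pzwn, efps.
N(vjae) = {iuxy, cxop, apyq, ljnr, zcmw, zqer, wuul, lbhm}, |N(vjae)| = 8.
N(apyq) = {ljnr, ifmi, eitz, wuul, lbhm, vjae, pzwn, efps}, |N(apyq)| = 8.
N(efps) = {cxop, apyq, ljnr, ifmi, zqer, raac, wkzr, pzwn}, |N(efps)| = 8.
deg(v) = 8 for all v (|V|=17); SR(17,8,3,4) — a Paley graph.
The 3 distinct eigenvalues: [8.0, 1.56155, -2.56155].
λ_max=8, λ_min=-sqrt(17)/2 - 1/2; ϑ = −17·λ_min/(λ_max−λ_min) = sqrt(17).
Numerically 4.12310563.

sqrt(17)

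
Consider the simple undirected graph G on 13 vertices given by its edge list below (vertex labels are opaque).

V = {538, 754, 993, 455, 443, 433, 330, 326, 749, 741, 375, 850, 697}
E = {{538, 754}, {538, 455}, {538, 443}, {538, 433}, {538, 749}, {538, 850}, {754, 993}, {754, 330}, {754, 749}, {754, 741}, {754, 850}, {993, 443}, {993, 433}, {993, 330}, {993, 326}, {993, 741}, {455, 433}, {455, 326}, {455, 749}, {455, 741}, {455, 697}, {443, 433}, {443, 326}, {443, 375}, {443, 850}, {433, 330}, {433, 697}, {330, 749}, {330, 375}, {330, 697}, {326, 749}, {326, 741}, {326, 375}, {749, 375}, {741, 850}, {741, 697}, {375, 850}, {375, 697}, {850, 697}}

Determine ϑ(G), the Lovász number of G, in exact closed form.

sqrt(13)

Vertex 455 has 6 neighbors: 538, 433, 326, 749, 741, 697.
Vertex 697 has 6 neighbors: 455, 433, 330, 741, 375, 850.
N(993) = {754, 443, 433, 330, 326, 741}, |N(993)| = 6.
deg(330) = 6; N(330) = {754, 993, 433, 749, 375, 697}.
Regular of degree 6 on 13 vertices: Paley(13): SR with (k,λ,μ)=(6,2,3).
The 3 distinct eigenvalues: [6.0, 1.303, -2.303].
λ_max=6, λ_min=-sqrt(13)/2 - 1/2; ϑ = −13·λ_min/(λ_max−λ_min) = sqrt(13).
= 3.60555128… (decimal).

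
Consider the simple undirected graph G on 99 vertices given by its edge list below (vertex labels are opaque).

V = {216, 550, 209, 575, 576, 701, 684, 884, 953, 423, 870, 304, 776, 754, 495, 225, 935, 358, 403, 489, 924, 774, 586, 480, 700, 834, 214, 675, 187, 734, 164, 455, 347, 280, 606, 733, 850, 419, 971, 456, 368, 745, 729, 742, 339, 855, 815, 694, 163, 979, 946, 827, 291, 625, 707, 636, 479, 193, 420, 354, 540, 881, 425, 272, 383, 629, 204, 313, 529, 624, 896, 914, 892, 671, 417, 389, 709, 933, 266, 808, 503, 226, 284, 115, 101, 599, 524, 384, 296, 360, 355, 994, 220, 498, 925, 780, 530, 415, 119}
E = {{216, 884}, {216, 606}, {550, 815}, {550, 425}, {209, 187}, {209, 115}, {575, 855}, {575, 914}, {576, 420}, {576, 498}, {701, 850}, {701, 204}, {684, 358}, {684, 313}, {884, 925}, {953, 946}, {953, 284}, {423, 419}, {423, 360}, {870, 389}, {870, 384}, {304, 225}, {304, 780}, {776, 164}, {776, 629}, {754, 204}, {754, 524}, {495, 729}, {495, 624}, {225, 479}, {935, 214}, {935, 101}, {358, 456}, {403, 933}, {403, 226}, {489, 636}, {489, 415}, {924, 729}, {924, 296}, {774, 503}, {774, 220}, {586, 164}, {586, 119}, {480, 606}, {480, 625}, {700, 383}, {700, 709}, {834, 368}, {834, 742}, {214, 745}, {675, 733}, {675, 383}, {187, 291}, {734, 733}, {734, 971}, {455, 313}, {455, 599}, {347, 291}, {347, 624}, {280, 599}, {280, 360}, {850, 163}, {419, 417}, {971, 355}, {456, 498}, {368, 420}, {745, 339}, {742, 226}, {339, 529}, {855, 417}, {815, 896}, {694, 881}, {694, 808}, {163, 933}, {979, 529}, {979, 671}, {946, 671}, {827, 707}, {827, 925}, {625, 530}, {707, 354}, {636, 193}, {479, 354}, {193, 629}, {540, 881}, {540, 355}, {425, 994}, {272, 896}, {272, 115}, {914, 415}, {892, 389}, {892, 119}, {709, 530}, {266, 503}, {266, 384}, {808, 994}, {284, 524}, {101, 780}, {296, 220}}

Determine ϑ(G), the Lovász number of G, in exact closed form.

deg(586) = 2; N(586) = {164, 119}.
Vertex 924 has 2 neighbors: 729, 296.
Vertex 575 has 2 neighbors: 855, 914.
Vertex 119 has 2 neighbors: 586, 892.
Every vertex has degree 2 (N=99); the odd cycle C_{99}.
A has 50 distinct eigenvalues ≈ [2.0, 1.995973, 1.98391, 1.963857, 1.935897, 1.900142, 1.856736, 1.805853, 1.747699, 1.682507, 1.610541, 1.532089, 1.447468, 1.357019, 1.261105, 1.160114, 1.054451, 0.944542, 0.83083, 0.713772, 0.593841, 0.471518, 0.347296, 0.221676, 0.095164, -0.031732, -0.1585, -0.28463, -0.409613, -0.532948, -0.654136, -0.77269, -0.888133, -1.0, -1.10784, -1.211219, -1.309721, -1.40295, -1.490529, -1.572106, -1.647353, -1.715967, -1.777671, -1.832217, -1.879385, -1.918986, -1.95086, -1.974878, -1.990944, -1.998993].
Lovász (edge-transitive): ϑ = −99·(-2*cos(pi/99))/((2)−(-2*cos(pi/99))) = 99*cos(pi/99)/(cos(pi/99) + 1).
≈ 49.4875363 (to 7 d.p.).
Check 49 ≤ 99*cos(pi/99)/(cos(pi/99) + 1) ≤ 50: both strict.

99*cos(pi/99)/(cos(pi/99) + 1)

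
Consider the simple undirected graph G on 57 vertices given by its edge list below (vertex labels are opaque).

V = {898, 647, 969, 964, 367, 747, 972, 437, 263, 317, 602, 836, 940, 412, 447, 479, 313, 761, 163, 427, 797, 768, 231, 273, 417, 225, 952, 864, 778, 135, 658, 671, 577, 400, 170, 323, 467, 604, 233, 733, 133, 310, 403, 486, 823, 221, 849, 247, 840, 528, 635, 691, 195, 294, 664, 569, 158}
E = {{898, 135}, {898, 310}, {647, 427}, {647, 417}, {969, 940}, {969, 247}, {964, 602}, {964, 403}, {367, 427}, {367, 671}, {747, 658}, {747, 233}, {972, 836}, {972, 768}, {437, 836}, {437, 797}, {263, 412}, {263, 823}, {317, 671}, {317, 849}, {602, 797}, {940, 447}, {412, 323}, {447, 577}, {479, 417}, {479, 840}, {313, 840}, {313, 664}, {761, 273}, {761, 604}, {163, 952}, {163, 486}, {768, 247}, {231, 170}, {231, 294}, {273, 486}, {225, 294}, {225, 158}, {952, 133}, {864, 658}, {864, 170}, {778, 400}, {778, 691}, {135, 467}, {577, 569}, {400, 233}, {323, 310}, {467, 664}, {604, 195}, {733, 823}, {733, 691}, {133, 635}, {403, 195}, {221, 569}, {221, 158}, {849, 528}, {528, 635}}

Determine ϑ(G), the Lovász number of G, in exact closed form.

57*cos(pi/57)/(cos(pi/57) + 1)

N(367) = {427, 671}, |N(367)| = 2.
N(602) = {964, 797}, |N(602)| = 2.
deg(691) = 2; N(691) = {778, 733}.
N(972) = {836, 768}, |N(972)| = 2.
deg(v) = 2 for all v (|V|=57); a single 57-cycle (edge-transitive).
The 29 distinct eigenvalues: [2.0, 1.98786, 1.95159, 1.89163, 1.80871, 1.70384, 1.57828, 1.43357, 1.27145, 1.0939, 0.90307, 0.70128, 0.49097, 0.27471, 0.05511, -0.16516, -0.38342, -0.59703, -0.80339, -1.0, -1.18447, -1.35456, -1.50821, -1.64356, -1.75895, -1.85299, -1.92454, -1.97272, -1.99696].
−57·(-2*cos(pi/57)) / ((2)−(-2*cos(pi/57))) = 57*cos(pi/57)/(cos(pi/57) + 1) = ϑ(G).
Numerically 28.4783452.
28 ≤ 57*cos(pi/57)/(cos(pi/57) + 1) ≤ 29: both strict.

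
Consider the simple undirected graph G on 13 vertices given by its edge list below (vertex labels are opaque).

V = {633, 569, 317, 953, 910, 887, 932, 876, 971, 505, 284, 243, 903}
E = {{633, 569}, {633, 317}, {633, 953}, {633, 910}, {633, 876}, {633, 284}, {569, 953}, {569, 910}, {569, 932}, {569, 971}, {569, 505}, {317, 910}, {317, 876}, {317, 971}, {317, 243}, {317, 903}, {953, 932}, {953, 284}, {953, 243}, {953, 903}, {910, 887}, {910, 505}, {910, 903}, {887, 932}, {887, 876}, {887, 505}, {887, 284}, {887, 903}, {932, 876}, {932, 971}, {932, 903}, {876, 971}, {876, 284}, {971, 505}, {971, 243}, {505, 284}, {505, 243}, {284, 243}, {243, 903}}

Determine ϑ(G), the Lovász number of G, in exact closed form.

N(243) = {317, 953, 971, 505, 284, 903}, |N(243)| = 6.
Vertex 887 has 6 neighbors: 910, 932, 876, 505, 284, 903.
N(569) = {633, 953, 910, 932, 971, 505}, |N(569)| = 6.
deg(505) = 6; N(505) = {569, 910, 887, 971, 284, 243}.
Every vertex has degree 6 (N=13); Paley(13): SR with (k,λ,μ)=(6,2,3).
A has 3 distinct eigenvalues ≈ [6.0, 1.302776, -2.302776].
Lovász (edge-transitive): ϑ = −13·(-sqrt(13)/2 - 1/2)/((6)−(-sqrt(13)/2 - 1/2)) = sqrt(13).
Numerically 3.60555128.

sqrt(13)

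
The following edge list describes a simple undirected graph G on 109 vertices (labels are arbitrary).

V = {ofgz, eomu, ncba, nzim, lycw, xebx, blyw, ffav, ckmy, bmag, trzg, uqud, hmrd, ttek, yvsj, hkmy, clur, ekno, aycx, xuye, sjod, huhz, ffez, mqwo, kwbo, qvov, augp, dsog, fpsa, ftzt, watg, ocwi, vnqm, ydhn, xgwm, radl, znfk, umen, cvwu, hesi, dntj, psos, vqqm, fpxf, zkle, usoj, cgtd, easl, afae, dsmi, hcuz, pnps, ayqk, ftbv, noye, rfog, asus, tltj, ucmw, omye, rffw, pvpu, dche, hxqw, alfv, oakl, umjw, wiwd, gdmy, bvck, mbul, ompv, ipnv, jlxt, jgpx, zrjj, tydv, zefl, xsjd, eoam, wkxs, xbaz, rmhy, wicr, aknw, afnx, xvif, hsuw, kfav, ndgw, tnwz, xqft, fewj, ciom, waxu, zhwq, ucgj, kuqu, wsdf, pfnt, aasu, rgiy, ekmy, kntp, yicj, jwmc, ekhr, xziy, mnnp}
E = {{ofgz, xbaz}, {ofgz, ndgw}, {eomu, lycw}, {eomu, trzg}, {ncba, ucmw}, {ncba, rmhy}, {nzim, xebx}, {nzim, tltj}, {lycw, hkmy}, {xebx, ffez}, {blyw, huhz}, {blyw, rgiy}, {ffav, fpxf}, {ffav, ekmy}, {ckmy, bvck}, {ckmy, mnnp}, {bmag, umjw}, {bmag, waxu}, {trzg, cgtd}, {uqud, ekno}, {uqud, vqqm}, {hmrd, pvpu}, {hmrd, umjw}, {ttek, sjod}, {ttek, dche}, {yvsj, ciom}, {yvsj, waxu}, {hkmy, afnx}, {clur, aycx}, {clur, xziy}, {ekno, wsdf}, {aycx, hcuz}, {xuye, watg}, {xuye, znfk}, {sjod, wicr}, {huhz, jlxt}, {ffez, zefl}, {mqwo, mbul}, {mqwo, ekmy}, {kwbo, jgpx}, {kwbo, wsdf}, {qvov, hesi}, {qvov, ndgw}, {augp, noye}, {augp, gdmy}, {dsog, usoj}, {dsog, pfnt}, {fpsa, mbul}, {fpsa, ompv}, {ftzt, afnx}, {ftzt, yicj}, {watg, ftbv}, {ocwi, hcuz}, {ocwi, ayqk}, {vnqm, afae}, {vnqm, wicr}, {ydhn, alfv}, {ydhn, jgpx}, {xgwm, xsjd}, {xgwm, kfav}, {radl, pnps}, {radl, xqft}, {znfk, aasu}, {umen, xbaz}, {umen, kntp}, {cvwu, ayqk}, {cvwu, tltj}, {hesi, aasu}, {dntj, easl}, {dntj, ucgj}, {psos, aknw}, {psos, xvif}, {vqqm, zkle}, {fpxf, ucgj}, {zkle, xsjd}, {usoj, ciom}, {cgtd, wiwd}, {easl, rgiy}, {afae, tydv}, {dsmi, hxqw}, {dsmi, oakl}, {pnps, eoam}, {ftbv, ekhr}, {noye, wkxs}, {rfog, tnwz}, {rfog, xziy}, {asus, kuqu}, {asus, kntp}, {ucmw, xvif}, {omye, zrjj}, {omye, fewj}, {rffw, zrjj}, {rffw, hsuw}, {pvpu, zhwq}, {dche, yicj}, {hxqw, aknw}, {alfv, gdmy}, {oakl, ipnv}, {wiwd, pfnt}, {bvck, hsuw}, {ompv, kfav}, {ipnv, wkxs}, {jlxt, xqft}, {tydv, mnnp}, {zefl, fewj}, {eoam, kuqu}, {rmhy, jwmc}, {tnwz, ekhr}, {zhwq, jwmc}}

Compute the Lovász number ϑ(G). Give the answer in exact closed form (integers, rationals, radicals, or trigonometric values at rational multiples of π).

Vertex lycw has 2 neighbors: eomu, hkmy.
N(waxu) = {bmag, yvsj}, |N(waxu)| = 2.
Vertex cgtd has 2 neighbors: trzg, wiwd.
N(pvpu) = {hmrd, zhwq}, |N(pvpu)| = 2.
Regular of degree 2 on 109 vertices: this is C_{109}, the 109-cycle.
Distinct eigenvalues (to 5 d.p.): [2.0, 1.99668, 1.98672, 1.97017, 1.94707, 1.9175, 1.88157, 1.83938, 1.79108, 1.73683, 1.67682, 1.61123, 1.54029, 1.46424, 1.38332, 1.2978, 1.20797, 1.11413, 1.01659, 0.91568, 0.81172, 0.70506, 0.59606, 0.48509, 0.3725, 0.25867, 0.14399, 0.02882, -0.08644, -0.20141, -0.31572, -0.42897, -0.5408, -0.65083, -0.7587, -0.86406, -0.96654, -1.06581, -1.16154, -1.25341, -1.34111, -1.42437, -1.50289, -1.57642, -1.64471, -1.70754, -1.76469, -1.81598, -1.86125, -1.90032, -1.93309, -1.95943, -1.97927, -1.99253, -1.99917].
Lovász (edge-transitive): ϑ = −109·(-2*cos(pi/109))/((2)−(-2*cos(pi/109))) = 109*cos(pi/109)/(cos(pi/109) + 1).
Numerically 54.48868008.
α=54, χ(Ḡ)=55; ϑ=109*cos(pi/109)/(cos(pi/109) + 1) lies between (both strict).

109*cos(pi/109)/(cos(pi/109) + 1)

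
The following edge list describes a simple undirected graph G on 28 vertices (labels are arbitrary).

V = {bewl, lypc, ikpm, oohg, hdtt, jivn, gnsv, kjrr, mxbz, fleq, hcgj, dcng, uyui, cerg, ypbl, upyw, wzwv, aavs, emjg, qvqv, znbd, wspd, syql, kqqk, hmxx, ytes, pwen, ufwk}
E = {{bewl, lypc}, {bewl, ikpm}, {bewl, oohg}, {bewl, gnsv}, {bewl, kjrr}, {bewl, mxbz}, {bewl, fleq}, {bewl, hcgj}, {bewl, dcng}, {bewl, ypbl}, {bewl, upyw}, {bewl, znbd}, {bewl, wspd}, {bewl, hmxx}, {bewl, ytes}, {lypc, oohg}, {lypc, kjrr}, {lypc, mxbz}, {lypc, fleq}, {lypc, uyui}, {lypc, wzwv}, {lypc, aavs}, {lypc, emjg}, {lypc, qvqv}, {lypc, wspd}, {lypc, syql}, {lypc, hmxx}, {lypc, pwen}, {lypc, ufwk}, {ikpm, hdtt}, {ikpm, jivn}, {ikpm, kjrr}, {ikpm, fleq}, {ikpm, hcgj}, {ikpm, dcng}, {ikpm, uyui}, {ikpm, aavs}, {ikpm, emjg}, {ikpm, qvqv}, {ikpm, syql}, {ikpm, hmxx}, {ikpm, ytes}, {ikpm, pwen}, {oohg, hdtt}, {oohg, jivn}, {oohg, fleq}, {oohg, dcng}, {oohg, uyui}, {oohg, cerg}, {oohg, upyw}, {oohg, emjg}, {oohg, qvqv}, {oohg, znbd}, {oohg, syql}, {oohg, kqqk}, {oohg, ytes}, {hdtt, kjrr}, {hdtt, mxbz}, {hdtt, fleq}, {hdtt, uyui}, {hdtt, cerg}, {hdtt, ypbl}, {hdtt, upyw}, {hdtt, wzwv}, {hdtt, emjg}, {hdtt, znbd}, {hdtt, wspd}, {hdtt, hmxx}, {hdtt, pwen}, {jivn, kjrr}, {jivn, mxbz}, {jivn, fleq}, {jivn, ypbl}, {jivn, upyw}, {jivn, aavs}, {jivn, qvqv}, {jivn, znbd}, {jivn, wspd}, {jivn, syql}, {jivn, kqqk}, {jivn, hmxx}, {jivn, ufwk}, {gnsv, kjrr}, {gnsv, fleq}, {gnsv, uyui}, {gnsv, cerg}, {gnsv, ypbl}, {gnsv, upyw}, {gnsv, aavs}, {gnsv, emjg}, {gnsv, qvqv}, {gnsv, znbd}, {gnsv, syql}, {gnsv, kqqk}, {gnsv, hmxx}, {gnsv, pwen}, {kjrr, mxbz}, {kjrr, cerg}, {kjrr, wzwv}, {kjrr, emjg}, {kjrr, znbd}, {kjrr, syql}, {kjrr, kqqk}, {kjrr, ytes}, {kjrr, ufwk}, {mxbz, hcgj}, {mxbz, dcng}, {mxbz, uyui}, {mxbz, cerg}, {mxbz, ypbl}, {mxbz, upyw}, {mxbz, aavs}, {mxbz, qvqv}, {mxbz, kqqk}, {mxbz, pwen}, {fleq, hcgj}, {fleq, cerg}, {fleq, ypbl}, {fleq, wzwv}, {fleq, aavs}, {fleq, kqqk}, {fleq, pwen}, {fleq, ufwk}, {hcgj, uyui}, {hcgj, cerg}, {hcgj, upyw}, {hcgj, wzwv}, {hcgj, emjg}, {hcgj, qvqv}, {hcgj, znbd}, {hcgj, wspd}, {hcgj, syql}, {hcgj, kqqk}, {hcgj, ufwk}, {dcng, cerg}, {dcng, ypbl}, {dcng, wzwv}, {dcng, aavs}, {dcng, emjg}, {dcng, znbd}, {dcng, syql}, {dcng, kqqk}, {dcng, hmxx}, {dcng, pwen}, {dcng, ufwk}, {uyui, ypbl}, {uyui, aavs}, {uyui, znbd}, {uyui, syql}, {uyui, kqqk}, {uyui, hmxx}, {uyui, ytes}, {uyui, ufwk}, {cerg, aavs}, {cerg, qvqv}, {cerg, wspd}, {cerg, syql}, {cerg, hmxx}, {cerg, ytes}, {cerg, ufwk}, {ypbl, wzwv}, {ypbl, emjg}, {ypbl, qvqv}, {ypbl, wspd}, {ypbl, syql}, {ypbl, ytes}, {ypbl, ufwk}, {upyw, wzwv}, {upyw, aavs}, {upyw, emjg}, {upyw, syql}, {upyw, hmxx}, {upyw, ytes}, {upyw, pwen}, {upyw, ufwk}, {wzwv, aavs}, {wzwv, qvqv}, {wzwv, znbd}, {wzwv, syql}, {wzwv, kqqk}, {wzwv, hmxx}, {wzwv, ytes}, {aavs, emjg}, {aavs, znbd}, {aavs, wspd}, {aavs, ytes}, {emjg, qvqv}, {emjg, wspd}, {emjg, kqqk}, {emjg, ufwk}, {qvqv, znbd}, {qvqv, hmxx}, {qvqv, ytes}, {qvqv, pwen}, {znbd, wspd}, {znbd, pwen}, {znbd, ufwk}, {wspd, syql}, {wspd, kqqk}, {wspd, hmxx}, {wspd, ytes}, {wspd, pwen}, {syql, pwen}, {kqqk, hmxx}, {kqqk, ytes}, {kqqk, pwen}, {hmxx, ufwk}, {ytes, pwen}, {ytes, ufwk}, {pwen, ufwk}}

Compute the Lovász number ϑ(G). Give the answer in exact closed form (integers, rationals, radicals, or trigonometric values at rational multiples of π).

Vertex fleq has 15 neighbors: bewl, lypc, ikpm, oohg, hdtt, jivn, gnsv, hcgj, cerg, ypbl, wzwv, aavs, kqqk, pwen, ufwk.
Vertex bewl has 15 neighbors: lypc, ikpm, oohg, gnsv, kjrr, mxbz, fleq, hcgj, dcng, ypbl, upyw, znbd, wspd, hmxx, ytes.
Vertex hdtt has 15 neighbors: ikpm, oohg, kjrr, mxbz, fleq, uyui, cerg, ypbl, upyw, wzwv, emjg, znbd, wspd, hmxx, pwen.
N(syql) = {lypc, ikpm, oohg, jivn, gnsv, kjrr, hcgj, dcng, uyui, cerg, ypbl, upyw, wzwv, wspd, pwen}, |N(syql)| = 15.
Regular of degree 15 on 28 vertices: this is K(8,2), the Kneser graph.
Distinct eigenvalues (to 5 d.p.): [15.0, 1.0, -5.0].
Lovász: ϑ = −28(-5)/(15+-1*(-5)) = 7.
≈ 7.000000000 (to 9 d.p.).

7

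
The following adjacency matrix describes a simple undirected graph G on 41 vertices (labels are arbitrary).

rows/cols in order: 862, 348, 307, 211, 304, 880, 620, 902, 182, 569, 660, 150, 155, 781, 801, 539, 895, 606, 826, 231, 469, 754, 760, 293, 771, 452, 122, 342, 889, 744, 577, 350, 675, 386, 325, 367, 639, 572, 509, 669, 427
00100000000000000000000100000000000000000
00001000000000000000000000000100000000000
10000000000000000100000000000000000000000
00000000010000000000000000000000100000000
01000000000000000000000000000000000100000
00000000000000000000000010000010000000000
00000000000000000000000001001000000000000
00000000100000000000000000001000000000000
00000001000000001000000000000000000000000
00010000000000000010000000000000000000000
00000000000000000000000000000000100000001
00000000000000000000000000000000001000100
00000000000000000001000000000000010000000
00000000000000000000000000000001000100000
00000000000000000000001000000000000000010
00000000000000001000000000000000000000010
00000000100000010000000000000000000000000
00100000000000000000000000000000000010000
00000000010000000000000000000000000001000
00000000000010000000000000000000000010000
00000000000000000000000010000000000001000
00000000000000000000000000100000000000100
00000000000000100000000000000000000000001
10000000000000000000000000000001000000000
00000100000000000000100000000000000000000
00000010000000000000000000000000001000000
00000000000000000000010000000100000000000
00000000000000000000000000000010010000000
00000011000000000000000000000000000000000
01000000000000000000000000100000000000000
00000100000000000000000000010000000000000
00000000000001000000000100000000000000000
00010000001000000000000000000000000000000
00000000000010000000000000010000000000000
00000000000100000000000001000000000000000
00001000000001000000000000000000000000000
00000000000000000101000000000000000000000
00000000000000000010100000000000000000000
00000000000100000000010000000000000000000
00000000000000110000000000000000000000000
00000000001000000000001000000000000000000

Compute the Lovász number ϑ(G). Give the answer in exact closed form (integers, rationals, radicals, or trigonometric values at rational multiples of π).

41*cos(pi/41)/(cos(pi/41) + 1)

N(660) = {675, 427}, |N(660)| = 2.
deg(427) = 2; N(427) = {660, 760}.
N(880) = {771, 577}, |N(880)| = 2.
deg(572) = 2; N(572) = {826, 469}.
G on 41 vertices is 2-regular; a single 41-cycle (edge-transitive).
The 21 distinct eigenvalues: [2.0, 1.976561, 1.906793, 1.792331, 1.635859, 1.441043, 1.212451, 0.95544, 0.676034, 0.380782, 0.076605, -0.229367, -0.529963, -0.818137, -1.087135, -1.330651, -1.542978, -1.719139, -1.855005, -1.947391, -1.994132].
−41·(-2*cos(pi/41)) / ((2)−(-2*cos(pi/41))) = 41*cos(pi/41)/(cos(pi/41) + 1) = ϑ(G).
Numerically 20.469880274.
20 ≤ 41*cos(pi/41)/(cos(pi/41) + 1) ≤ 21: both strict.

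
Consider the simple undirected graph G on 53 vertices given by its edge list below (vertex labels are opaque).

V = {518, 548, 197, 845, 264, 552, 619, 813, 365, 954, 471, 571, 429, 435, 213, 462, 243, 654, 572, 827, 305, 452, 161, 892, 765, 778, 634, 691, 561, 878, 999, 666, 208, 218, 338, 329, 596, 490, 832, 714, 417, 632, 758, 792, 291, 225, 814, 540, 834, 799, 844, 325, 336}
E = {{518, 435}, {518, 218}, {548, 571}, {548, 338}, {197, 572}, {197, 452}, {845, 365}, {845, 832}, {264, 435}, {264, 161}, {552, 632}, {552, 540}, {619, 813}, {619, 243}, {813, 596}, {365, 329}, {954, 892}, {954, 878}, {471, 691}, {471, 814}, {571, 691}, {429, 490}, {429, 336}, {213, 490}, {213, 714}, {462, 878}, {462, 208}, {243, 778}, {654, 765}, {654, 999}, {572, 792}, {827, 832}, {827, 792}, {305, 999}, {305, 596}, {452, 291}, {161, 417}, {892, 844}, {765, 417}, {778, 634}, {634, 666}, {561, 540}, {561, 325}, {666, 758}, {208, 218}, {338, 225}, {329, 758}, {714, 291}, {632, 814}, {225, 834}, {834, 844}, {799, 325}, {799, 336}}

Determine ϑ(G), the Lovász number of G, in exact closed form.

deg(778) = 2; N(778) = {243, 634}.
deg(365) = 2; N(365) = {845, 329}.
N(490) = {429, 213}, |N(490)| = 2.
N(471) = {691, 814}, |N(471)| = 2.
deg(v) = 2 for all v (|V|=53); a single 53-cycle (edge-transitive).
spec(A) ≈ [2.0, 1.986, 1.944, 1.875, 1.779, 1.659, 1.515, 1.35, 1.166, 0.966, 0.752, 0.527, 0.295, 0.059, -0.178, -0.412, -0.641, -0.86, -1.068, -1.26, -1.435, -1.59, -1.722, -1.83, -1.913, -1.968, -1.996] (distinct, 3 d.p.).
Lovász: ϑ = −53(-2*cos(pi/53))/(2+-(-1)*2*cos(pi/53)) = 53*cos(pi/53)/(cos(pi/53) + 1).
ϑ(G) ≈ 26.4767.
Lovász sandwich 26 ≤ 53*cos(pi/53)/(cos(pi/53) + 1) ≤ 27: both strict.

53*cos(pi/53)/(cos(pi/53) + 1)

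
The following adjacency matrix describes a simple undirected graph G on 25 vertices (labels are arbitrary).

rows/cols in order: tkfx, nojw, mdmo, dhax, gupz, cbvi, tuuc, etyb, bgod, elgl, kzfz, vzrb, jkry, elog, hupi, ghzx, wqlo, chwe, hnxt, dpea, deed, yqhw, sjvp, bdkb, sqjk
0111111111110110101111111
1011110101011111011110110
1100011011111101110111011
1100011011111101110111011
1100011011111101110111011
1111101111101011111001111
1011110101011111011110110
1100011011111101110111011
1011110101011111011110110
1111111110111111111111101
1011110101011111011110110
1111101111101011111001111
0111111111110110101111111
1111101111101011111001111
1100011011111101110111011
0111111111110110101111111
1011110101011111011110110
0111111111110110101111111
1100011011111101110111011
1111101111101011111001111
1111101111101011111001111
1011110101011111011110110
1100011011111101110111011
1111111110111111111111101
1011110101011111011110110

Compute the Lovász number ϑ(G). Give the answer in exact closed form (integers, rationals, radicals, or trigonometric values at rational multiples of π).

N(wqlo) = {tkfx, mdmo, dhax, gupz, cbvi, etyb, elgl, vzrb, jkry, elog, hupi, ghzx, chwe, hnxt, dpea, deed, sjvp, bdkb}, |N(wqlo)| = 18.
deg(chwe) = 21; N(chwe) = {nojw, mdmo, dhax, gupz, cbvi, tuuc, etyb, bgod, elgl, kzfz, vzrb, elog, hupi, wqlo, hnxt, dpea, deed, yqhw, sjvp, bdkb, sqjk}.
N(gupz) = {tkfx, nojw, cbvi, tuuc, bgod, elgl, kzfz, vzrb, jkry, elog, ghzx, wqlo, chwe, dpea, deed, yqhw, bdkb, sqjk}, |N(gupz)| = 18.
Vertex yqhw has 18 neighbors: tkfx, mdmo, dhax, gupz, cbvi, etyb, elgl, vzrb, jkry, elog, hupi, ghzx, chwe, hnxt, dpea, deed, sjvp, bdkb.
Complete 5-partite, parts [7, 7, 5, 4, 2]: perfect, ϑ = α = 7.
= 7.00000… (decimal).
Sandwich: α(G)=7 ≤ ϑ(G)=7 ≤ χ(Ḡ)=7 (collapsed).

7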